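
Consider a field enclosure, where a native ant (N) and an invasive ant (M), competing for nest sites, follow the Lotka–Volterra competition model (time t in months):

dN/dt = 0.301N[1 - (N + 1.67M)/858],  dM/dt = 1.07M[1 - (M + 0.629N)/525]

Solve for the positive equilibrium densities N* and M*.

Setting both brackets to zero gives the nullclines N + 1.67M = 858 and 0.629N + M = 525.
Substituting M = 525 - 0.629N into the first: N(1 - 1.67·0.629) = 858 - 1.67·525.
So N* = -18.8/-0.0504 = 372, and then M* = 525 - 0.629·372 = 291.

N* ≈ 372, M* ≈ 291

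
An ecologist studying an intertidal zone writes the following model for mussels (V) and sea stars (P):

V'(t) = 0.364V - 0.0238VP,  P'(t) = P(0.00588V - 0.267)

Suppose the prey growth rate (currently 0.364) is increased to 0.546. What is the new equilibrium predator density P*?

At the interior fixed point, setting dV/dt = 0 with V > 0 fixes P* = (prey growth rate)/(VP coefficient) — independent of the other coefficients.
With the change, P* = 0.546/0.0238 = 22.9; it rises from 15.3.

P* ≈ 22.9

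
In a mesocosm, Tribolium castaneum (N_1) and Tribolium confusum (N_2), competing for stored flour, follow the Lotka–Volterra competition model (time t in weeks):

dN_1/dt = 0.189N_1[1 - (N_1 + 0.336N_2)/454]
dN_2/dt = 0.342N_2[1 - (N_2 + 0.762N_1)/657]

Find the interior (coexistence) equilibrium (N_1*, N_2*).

N_1* ≈ 314, N_2* ≈ 418

Setting both brackets to zero gives the nullclines N_1 + 0.336N_2 = 454 and 0.762N_1 + N_2 = 657.
Substituting N_2 = 657 - 0.762N_1 into the first: N_1(1 - 0.336·0.762) = 454 - 0.336·657.
So N_1* = 233/0.744 = 314, and then N_2* = 657 - 0.762·314 = 418.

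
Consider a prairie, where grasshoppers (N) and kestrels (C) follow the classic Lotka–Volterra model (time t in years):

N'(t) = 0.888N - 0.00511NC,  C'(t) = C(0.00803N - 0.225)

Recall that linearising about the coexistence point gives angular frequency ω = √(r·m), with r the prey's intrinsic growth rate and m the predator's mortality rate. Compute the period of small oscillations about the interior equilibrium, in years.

Here r = 0.888 and m = 0.225, so r·m = 0.2.
ω = √0.2 = 0.447 per year, hence T = 2π/ω ≈ 14.1 years.

T ≈ 14.1 years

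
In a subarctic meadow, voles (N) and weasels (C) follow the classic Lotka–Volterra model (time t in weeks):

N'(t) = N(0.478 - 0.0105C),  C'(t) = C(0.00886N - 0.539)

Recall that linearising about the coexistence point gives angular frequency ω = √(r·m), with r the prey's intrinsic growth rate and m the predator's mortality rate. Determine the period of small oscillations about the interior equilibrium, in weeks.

Here r = 0.478 and m = 0.539, so r·m = 0.258.
ω = √0.258 = 0.508 per week, hence T = 2π/ω ≈ 12.4 weeks.

T ≈ 12.4 weeks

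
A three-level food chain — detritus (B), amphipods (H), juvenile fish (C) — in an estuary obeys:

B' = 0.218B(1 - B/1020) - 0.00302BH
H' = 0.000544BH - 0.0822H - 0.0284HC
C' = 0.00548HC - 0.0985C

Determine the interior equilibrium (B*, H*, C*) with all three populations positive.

B* ≈ 766, H* ≈ 18, C* ≈ 11.8

From dC/dt = 0: 0.00548H* = 0.0985, so H* = 18.
From dB/dt = 0: 0.218(1 - B*/1020) = 0.00302·18, giving B* = 1020·(1 - 0.249) = 766.
From dH/dt = 0: 0.000544·766 - 0.0822 = 0.0284C*, so C* = 0.335/0.0284 = 11.8.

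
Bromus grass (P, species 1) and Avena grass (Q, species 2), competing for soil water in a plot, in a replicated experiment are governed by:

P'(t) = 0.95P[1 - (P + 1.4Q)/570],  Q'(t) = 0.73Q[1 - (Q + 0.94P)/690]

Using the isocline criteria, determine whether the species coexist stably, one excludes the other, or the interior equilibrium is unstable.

species 2 excludes species 1

Compare the nullcline intercepts: K1/α12 = 570/1.4 = 407 < K2 = 690; K2/α21 = 690/0.94 = 734 > K1 = 570.
Since the inequalities point opposite ways, species 2 can invade but species 1 cannot.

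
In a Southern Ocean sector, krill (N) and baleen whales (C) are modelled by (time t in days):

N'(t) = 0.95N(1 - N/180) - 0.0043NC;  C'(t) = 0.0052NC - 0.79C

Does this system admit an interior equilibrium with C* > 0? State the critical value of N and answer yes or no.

Threshold N = 152; K > 152, so yes, the predator persists.

The predator equation gives dC/dt > 0 only when N > 0.79/0.0052 = 152.
Without the predator, N → K = 180. Since 180 > 152, the predator can invade and persist.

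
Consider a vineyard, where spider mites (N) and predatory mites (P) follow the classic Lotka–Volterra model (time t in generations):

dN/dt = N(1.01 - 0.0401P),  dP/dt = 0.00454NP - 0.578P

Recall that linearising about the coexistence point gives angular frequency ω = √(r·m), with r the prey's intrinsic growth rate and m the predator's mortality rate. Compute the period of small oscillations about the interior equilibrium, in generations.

Here r = 1.01 and m = 0.578, so r·m = 0.584.
ω = √0.584 = 0.764 per generation, hence T = 2π/ω ≈ 8.22 generations.

T ≈ 8.22 generations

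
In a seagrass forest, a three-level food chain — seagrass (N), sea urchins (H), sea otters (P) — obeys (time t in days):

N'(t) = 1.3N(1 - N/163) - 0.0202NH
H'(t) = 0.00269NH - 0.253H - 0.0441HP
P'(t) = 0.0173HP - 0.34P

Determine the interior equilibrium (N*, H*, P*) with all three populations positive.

From dP/dt = 0: 0.0173H* = 0.34, so H* = 19.7.
From dN/dt = 0: 1.3(1 - N*/163) = 0.0202·19.7, giving N* = 163·(1 - 0.305) = 113.
From dH/dt = 0: 0.00269·113 - 0.253 = 0.0441P*, so P* = 0.0516/0.0441 = 1.17.

N* ≈ 113, H* ≈ 19.7, P* ≈ 1.17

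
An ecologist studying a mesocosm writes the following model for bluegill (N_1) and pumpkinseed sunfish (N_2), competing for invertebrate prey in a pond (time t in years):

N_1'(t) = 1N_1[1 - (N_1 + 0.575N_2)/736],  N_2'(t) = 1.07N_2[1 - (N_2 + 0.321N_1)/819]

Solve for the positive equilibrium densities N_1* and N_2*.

Setting both brackets to zero gives the nullclines N_1 + 0.575N_2 = 736 and 0.321N_1 + N_2 = 819.
Substituting N_2 = 819 - 0.321N_1 into the first: N_1(1 - 0.575·0.321) = 736 - 0.575·819.
So N_1* = 265/0.815 = 325, and then N_2* = 819 - 0.321·325 = 715.

N_1* ≈ 325, N_2* ≈ 715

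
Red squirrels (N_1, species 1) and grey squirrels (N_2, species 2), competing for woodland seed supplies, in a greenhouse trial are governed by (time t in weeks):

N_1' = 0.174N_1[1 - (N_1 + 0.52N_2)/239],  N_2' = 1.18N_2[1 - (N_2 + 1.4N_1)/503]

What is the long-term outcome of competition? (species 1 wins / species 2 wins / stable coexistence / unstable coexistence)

species 2 excludes species 1

Compare the nullcline intercepts: K1/α12 = 239/0.52 = 460 < K2 = 503; K2/α21 = 503/1.4 = 359 > K1 = 239.
Since the inequalities point opposite ways, species 2 can invade but species 1 cannot.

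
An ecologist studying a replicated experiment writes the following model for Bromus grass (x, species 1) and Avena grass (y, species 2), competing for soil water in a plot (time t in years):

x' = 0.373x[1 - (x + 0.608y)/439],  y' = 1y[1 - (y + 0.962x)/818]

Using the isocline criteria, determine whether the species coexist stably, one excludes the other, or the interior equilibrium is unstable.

Compare the nullcline intercepts: K1/α12 = 439/0.608 = 722 < K2 = 818; K2/α21 = 818/0.962 = 850 > K1 = 439.
Since the inequalities point opposite ways, species 2 can invade but species 1 cannot.

species 2 excludes species 1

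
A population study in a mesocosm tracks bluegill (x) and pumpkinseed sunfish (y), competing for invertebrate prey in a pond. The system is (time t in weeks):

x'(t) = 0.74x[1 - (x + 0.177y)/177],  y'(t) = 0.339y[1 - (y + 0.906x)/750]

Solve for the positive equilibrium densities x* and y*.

x* ≈ 52.7, y* ≈ 702

Setting both brackets to zero gives the nullclines x + 0.177y = 177 and 0.906x + y = 750.
Substituting y = 750 - 0.906x into the first: x(1 - 0.177·0.906) = 177 - 0.177·750.
So x* = 44.2/0.84 = 52.7, and then y* = 750 - 0.906·52.7 = 702.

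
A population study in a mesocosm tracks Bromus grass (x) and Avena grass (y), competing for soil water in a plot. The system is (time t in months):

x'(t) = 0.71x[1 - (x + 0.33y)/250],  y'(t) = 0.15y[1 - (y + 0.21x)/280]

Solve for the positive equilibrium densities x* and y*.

x* ≈ 169, y* ≈ 244

Setting both brackets to zero gives the nullclines x + 0.33y = 250 and 0.21x + y = 280.
Substituting y = 280 - 0.21x into the first: x(1 - 0.33·0.21) = 250 - 0.33·280.
So x* = 158/0.931 = 169, and then y* = 280 - 0.21·169 = 244.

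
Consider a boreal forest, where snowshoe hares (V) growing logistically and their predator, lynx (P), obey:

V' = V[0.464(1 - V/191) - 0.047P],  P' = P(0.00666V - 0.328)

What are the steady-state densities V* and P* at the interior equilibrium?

From dP/dt = 0 with P > 0: 0.00666V* = 0.328, so V* = 49.2.
Substitute into dV/dt = 0: 0.464(1 - 49.2/191) = 0.047P*.
The bracket is 0.742, giving P* = 0.344/0.047 = 7.33.

V* ≈ 49.2, P* ≈ 7.33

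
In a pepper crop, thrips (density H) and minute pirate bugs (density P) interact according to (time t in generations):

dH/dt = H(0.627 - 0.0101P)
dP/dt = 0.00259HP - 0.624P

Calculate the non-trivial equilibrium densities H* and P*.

H* ≈ 241, P* ≈ 62.1

Set dP/dt = 0 with P > 0: 0.00259H - 0.624 = 0, so H* = 0.624/0.00259 = 241.
Set dH/dt = 0 with H > 0: 0.627 - 0.0101P = 0, so P* = 0.627/0.0101 = 62.1.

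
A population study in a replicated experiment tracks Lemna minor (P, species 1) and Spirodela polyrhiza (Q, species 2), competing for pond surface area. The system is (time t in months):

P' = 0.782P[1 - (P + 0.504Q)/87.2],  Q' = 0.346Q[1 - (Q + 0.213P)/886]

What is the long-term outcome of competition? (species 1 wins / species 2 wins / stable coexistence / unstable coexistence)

Compare the nullcline intercepts: K1/α12 = 87.2/0.504 = 173 < K2 = 886; K2/α21 = 886/0.213 = 4160 > K1 = 87.2.
Since the inequalities point opposite ways, species 2 can invade but species 1 cannot.

species 2 excludes species 1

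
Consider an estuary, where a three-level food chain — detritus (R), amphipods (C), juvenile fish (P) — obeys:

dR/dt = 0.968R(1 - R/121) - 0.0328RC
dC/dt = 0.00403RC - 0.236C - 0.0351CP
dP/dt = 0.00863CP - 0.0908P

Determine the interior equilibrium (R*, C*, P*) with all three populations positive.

From dP/dt = 0: 0.00863C* = 0.0908, so C* = 10.5.
From dR/dt = 0: 0.968(1 - R*/121) = 0.0328·10.5, giving R* = 121·(1 - 0.357) = 77.9.
From dC/dt = 0: 0.00403·77.9 - 0.236 = 0.0351P*, so P* = 0.0778/0.0351 = 2.22.

R* ≈ 77.9, C* ≈ 10.5, P* ≈ 2.22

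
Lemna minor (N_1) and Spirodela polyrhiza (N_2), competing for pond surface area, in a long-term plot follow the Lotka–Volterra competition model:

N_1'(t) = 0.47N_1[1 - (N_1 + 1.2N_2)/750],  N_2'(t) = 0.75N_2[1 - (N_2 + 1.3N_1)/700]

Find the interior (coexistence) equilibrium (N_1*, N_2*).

Setting both brackets to zero gives the nullclines N_1 + 1.2N_2 = 750 and 1.3N_1 + N_2 = 700.
Substituting N_2 = 700 - 1.3N_1 into the first: N_1(1 - 1.2·1.3) = 750 - 1.2·700.
So N_1* = -90/-0.56 = 161, and then N_2* = 700 - 1.3·161 = 491.

N_1* ≈ 161, N_2* ≈ 491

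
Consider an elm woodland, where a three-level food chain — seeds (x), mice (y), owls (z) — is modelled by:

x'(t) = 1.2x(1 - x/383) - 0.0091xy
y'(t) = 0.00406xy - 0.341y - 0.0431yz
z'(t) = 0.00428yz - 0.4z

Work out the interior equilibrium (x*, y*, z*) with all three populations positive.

x* ≈ 112, y* ≈ 93.5, z* ≈ 2.6

From dz/dt = 0: 0.00428y* = 0.4, so y* = 93.5.
From dx/dt = 0: 1.2(1 - x*/383) = 0.0091·93.5, giving x* = 383·(1 - 0.709) = 112.
From dy/dt = 0: 0.00406·112 - 0.341 = 0.0431z*, so z* = 0.112/0.0431 = 2.6.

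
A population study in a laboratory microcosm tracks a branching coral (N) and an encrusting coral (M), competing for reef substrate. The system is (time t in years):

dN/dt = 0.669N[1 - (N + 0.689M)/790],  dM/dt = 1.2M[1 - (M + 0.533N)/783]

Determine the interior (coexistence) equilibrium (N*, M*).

Setting both brackets to zero gives the nullclines N + 0.689M = 790 and 0.533N + M = 783.
Substituting M = 783 - 0.533N into the first: N(1 - 0.689·0.533) = 790 - 0.689·783.
So N* = 251/0.633 = 396, and then M* = 783 - 0.533·396 = 572.

N* ≈ 396, M* ≈ 572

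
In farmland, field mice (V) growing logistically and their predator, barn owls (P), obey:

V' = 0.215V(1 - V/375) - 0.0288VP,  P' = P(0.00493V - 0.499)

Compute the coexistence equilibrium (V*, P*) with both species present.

From dP/dt = 0 with P > 0: 0.00493V* = 0.499, so V* = 101.
Substitute into dV/dt = 0: 0.215(1 - 101/375) = 0.0288P*.
The bracket is 0.73, giving P* = 0.157/0.0288 = 5.45.

V* ≈ 101, P* ≈ 5.45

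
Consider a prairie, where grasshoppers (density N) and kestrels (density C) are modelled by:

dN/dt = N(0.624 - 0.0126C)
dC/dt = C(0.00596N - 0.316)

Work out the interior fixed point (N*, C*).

N* ≈ 53, C* ≈ 49.5

Set dC/dt = 0 with C > 0: 0.00596N - 0.316 = 0, so N* = 0.316/0.00596 = 53.
Set dN/dt = 0 with N > 0: 0.624 - 0.0126C = 0, so C* = 0.624/0.0126 = 49.5.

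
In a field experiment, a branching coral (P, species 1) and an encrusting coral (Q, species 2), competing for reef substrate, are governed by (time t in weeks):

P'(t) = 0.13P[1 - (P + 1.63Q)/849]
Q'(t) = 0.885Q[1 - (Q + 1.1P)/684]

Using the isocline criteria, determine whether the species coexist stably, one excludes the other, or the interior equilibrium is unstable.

Compare the nullcline intercepts: K1/α12 = 849/1.63 = 521 < K2 = 684; K2/α21 = 684/1.1 = 622 < K1 = 849.
Since both are reversed, neither can invade when rare; the interior point is a saddle.

unstable coexistence (outcome depends on initial conditions)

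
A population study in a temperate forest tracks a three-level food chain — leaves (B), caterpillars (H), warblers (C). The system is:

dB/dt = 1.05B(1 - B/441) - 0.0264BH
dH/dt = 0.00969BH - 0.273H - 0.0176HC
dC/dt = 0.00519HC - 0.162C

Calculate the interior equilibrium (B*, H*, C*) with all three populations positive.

From dC/dt = 0: 0.00519H* = 0.162, so H* = 31.2.
From dB/dt = 0: 1.05(1 - B*/441) = 0.0264·31.2, giving B* = 441·(1 - 0.785) = 94.9.
From dH/dt = 0: 0.00969·94.9 - 0.273 = 0.0176C*, so C* = 0.647/0.0176 = 36.7.

B* ≈ 94.9, H* ≈ 31.2, C* ≈ 36.7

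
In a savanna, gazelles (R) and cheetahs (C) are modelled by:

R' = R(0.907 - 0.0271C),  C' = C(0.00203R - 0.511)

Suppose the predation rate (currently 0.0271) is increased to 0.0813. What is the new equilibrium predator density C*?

C* ≈ 11.2

At the interior fixed point, setting dR/dt = 0 with R > 0 fixes C* = (prey growth rate)/(RC coefficient) — independent of the other coefficients.
With the change, C* = 0.907/0.0813 = 11.2; it falls from 33.5.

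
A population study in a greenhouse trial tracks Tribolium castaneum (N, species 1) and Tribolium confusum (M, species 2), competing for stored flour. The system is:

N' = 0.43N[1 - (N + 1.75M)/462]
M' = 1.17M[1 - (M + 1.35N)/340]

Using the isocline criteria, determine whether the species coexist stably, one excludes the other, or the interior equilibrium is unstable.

Compare the nullcline intercepts: K1/α12 = 462/1.75 = 264 < K2 = 340; K2/α21 = 340/1.35 = 252 < K1 = 462.
Since both are reversed, neither can invade when rare; the interior point is a saddle.

unstable coexistence (outcome depends on initial conditions)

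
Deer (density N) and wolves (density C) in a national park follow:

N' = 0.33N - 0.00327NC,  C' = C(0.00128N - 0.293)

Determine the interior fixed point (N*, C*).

N* ≈ 229, C* ≈ 101

Set dC/dt = 0 with C > 0: 0.00128N - 0.293 = 0, so N* = 0.293/0.00128 = 229.
Set dN/dt = 0 with N > 0: 0.33 - 0.00327C = 0, so C* = 0.33/0.00327 = 101.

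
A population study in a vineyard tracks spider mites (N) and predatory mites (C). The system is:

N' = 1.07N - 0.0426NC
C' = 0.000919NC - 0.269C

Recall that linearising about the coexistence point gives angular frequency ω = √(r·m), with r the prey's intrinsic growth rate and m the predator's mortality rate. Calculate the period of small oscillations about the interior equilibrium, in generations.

T ≈ 11.7 generations

Here r = 1.07 and m = 0.269, so r·m = 0.288.
ω = √0.288 = 0.536 per generation, hence T = 2π/ω ≈ 11.7 generations.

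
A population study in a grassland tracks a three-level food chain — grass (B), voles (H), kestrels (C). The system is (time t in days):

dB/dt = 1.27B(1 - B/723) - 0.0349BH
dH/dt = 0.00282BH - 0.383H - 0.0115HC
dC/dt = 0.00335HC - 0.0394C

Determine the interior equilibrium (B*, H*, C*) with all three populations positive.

From dC/dt = 0: 0.00335H* = 0.0394, so H* = 11.8.
From dB/dt = 0: 1.27(1 - B*/723) = 0.0349·11.8, giving B* = 723·(1 - 0.323) = 489.
From dH/dt = 0: 0.00282·489 - 0.383 = 0.0115C*, so C* = 0.997/0.0115 = 86.7.

B* ≈ 489, H* ≈ 11.8, C* ≈ 86.7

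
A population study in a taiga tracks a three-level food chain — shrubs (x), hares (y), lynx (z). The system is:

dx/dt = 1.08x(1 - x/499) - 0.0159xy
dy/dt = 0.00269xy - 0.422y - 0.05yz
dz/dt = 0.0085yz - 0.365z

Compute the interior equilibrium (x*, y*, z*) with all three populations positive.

From dz/dt = 0: 0.0085y* = 0.365, so y* = 42.9.
From dx/dt = 0: 1.08(1 - x*/499) = 0.0159·42.9, giving x* = 499·(1 - 0.632) = 184.
From dy/dt = 0: 0.00269·184 - 0.422 = 0.05z*, so z* = 0.0717/0.05 = 1.43.

x* ≈ 184, y* ≈ 42.9, z* ≈ 1.43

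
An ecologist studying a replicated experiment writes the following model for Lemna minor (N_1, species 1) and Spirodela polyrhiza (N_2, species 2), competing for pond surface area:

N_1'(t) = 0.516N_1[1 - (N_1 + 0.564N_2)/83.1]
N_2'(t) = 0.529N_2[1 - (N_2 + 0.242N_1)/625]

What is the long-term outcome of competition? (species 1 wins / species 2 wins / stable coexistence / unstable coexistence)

species 2 excludes species 1

Compare the nullcline intercepts: K1/α12 = 83.1/0.564 = 147 < K2 = 625; K2/α21 = 625/0.242 = 2580 > K1 = 83.1.
Since the inequalities point opposite ways, species 2 can invade but species 1 cannot.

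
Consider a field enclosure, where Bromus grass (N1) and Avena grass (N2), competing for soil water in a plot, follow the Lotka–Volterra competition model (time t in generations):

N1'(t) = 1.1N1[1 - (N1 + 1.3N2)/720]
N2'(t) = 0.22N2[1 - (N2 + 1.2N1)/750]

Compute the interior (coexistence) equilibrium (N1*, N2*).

N1* ≈ 455, N2* ≈ 204

Setting both brackets to zero gives the nullclines N1 + 1.3N2 = 720 and 1.2N1 + N2 = 750.
Substituting N2 = 750 - 1.2N1 into the first: N1(1 - 1.3·1.2) = 720 - 1.3·750.
So N1* = -255/-0.56 = 455, and then N2* = 750 - 1.2·455 = 204.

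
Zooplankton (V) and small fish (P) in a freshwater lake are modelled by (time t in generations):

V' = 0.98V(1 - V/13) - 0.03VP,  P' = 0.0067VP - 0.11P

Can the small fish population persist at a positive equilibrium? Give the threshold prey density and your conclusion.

Threshold V = 16.4; K < 16.4, so no, the predator goes extinct.

The predator equation gives dP/dt > 0 only when V > 0.11/0.0067 = 16.4.
Without the predator, V → K = 13. Since 13 < 16.4, the predator cannot invade.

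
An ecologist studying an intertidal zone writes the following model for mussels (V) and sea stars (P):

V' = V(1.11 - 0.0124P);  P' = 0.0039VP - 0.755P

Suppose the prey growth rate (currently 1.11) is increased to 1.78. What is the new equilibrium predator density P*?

P* ≈ 144

At the interior fixed point, setting dV/dt = 0 with V > 0 fixes P* = (prey growth rate)/(VP coefficient) — independent of the other coefficients.
With the change, P* = 1.78/0.0124 = 144; it rises from 89.5.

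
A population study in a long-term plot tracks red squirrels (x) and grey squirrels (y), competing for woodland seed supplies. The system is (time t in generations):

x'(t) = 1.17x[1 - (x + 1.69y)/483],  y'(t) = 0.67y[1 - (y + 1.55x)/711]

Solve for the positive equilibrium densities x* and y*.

x* ≈ 444, y* ≈ 23.2

Setting both brackets to zero gives the nullclines x + 1.69y = 483 and 1.55x + y = 711.
Substituting y = 711 - 1.55x into the first: x(1 - 1.69·1.55) = 483 - 1.69·711.
So x* = -719/-1.62 = 444, and then y* = 711 - 1.55·444 = 23.2.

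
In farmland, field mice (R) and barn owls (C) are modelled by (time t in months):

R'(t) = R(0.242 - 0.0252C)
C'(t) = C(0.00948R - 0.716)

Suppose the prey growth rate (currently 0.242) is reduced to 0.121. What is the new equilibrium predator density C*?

At the interior fixed point, setting dR/dt = 0 with R > 0 fixes C* = (prey growth rate)/(RC coefficient) — independent of the other coefficients.
With the change, C* = 0.121/0.0252 = 4.8; it falls from 9.6.

C* ≈ 4.8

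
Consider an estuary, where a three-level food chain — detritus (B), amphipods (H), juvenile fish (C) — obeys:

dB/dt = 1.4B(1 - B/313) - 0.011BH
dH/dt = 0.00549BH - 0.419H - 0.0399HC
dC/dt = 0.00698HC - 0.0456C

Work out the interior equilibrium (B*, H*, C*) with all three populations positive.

From dC/dt = 0: 0.00698H* = 0.0456, so H* = 6.53.
From dB/dt = 0: 1.4(1 - B*/313) = 0.011·6.53, giving B* = 313·(1 - 0.0513) = 297.
From dH/dt = 0: 0.00549·297 - 0.419 = 0.0399C*, so C* = 1.21/0.0399 = 30.4.

B* ≈ 297, H* ≈ 6.53, C* ≈ 30.4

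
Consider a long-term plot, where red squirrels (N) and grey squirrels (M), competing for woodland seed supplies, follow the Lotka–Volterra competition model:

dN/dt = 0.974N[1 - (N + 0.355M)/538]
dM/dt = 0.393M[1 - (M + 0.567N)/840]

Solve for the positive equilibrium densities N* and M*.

N* ≈ 300, M* ≈ 670

Setting both brackets to zero gives the nullclines N + 0.355M = 538 and 0.567N + M = 840.
Substituting M = 840 - 0.567N into the first: N(1 - 0.355·0.567) = 538 - 0.355·840.
So N* = 240/0.799 = 300, and then M* = 840 - 0.567·300 = 670.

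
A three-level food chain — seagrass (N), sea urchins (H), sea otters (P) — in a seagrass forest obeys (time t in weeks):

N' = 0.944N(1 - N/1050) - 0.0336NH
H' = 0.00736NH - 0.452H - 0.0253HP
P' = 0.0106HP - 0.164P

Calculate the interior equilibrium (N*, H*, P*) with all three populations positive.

N* ≈ 472, H* ≈ 15.5, P* ≈ 119

From dP/dt = 0: 0.0106H* = 0.164, so H* = 15.5.
From dN/dt = 0: 0.944(1 - N*/1050) = 0.0336·15.5, giving N* = 1050·(1 - 0.551) = 472.
From dH/dt = 0: 0.00736·472 - 0.452 = 0.0253P*, so P* = 3.02/0.0253 = 119.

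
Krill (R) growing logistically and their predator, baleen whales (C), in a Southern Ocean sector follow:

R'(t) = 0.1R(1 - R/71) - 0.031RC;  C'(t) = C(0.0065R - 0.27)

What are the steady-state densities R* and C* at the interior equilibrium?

R* ≈ 41.5, C* ≈ 1.34

From dC/dt = 0 with C > 0: 0.0065R* = 0.27, so R* = 41.5.
Substitute into dR/dt = 0: 0.1(1 - 41.5/71) = 0.031C*.
The bracket is 0.415, giving C* = 0.0415/0.031 = 1.34.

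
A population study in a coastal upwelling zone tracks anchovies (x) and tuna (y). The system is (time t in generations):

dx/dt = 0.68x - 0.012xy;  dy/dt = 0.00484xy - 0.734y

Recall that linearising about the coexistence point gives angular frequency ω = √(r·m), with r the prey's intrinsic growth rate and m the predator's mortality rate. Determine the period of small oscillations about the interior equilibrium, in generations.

Here r = 0.68 and m = 0.734, so r·m = 0.499.
ω = √0.499 = 0.706 per generation, hence T = 2π/ω ≈ 8.89 generations.

T ≈ 8.89 generations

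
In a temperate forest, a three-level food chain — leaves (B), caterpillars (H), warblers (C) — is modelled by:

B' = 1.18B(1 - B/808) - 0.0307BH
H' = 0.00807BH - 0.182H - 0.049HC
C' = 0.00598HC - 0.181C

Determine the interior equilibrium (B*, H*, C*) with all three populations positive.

B* ≈ 172, H* ≈ 30.3, C* ≈ 24.6

From dC/dt = 0: 0.00598H* = 0.181, so H* = 30.3.
From dB/dt = 0: 1.18(1 - B*/808) = 0.0307·30.3, giving B* = 808·(1 - 0.787) = 172.
From dH/dt = 0: 0.00807·172 - 0.182 = 0.049C*, so C* = 1.2/0.049 = 24.6.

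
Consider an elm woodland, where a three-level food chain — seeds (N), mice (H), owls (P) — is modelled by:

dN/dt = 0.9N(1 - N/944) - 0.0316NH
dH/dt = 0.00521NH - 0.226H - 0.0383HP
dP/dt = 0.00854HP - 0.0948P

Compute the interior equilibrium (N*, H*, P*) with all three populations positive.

From dP/dt = 0: 0.00854H* = 0.0948, so H* = 11.1.
From dN/dt = 0: 0.9(1 - N*/944) = 0.0316·11.1, giving N* = 944·(1 - 0.39) = 576.
From dH/dt = 0: 0.00521·576 - 0.226 = 0.0383P*, so P* = 2.78/0.0383 = 72.5.

N* ≈ 576, H* ≈ 11.1, P* ≈ 72.5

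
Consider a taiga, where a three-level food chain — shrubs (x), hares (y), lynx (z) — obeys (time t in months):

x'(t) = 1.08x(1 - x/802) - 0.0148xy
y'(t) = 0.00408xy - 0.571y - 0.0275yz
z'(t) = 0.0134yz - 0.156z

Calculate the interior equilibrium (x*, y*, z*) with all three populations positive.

x* ≈ 674, y* ≈ 11.6, z* ≈ 79.2

From dz/dt = 0: 0.0134y* = 0.156, so y* = 11.6.
From dx/dt = 0: 1.08(1 - x*/802) = 0.0148·11.6, giving x* = 802·(1 - 0.16) = 674.
From dy/dt = 0: 0.00408·674 - 0.571 = 0.0275z*, so z* = 2.18/0.0275 = 79.2.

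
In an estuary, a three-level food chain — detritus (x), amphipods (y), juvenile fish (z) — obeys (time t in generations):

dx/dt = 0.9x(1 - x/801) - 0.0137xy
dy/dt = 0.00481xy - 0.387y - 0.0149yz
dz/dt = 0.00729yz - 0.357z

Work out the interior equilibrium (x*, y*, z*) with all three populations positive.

From dz/dt = 0: 0.00729y* = 0.357, so y* = 49.
From dx/dt = 0: 0.9(1 - x*/801) = 0.0137·49, giving x* = 801·(1 - 0.745) = 204.
From dy/dt = 0: 0.00481·204 - 0.387 = 0.0149z*, so z* = 0.594/0.0149 = 39.8.

x* ≈ 204, y* ≈ 49, z* ≈ 39.8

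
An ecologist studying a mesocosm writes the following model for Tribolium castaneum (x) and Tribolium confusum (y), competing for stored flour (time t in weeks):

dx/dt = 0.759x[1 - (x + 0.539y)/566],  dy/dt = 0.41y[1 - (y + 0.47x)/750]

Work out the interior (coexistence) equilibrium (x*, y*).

Setting both brackets to zero gives the nullclines x + 0.539y = 566 and 0.47x + y = 750.
Substituting y = 750 - 0.47x into the first: x(1 - 0.539·0.47) = 566 - 0.539·750.
So x* = 162/0.747 = 217, and then y* = 750 - 0.47·217 = 648.

x* ≈ 217, y* ≈ 648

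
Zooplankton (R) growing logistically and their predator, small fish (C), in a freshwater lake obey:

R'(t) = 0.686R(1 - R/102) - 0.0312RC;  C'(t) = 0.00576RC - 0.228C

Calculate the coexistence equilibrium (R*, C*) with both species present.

From dC/dt = 0 with C > 0: 0.00576R* = 0.228, so R* = 39.6.
Substitute into dR/dt = 0: 0.686(1 - 39.6/102) = 0.0312C*.
The bracket is 0.612, giving C* = 0.42/0.0312 = 13.5.

R* ≈ 39.6, C* ≈ 13.5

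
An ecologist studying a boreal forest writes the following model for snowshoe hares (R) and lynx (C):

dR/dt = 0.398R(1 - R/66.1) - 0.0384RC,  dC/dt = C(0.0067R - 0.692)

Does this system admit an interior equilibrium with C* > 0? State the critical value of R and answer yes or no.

Threshold R = 103; K < 103, so no, the predator goes extinct.

The predator equation gives dC/dt > 0 only when R > 0.692/0.0067 = 103.
Without the predator, R → K = 66.1. Since 66.1 < 103, the predator cannot invade.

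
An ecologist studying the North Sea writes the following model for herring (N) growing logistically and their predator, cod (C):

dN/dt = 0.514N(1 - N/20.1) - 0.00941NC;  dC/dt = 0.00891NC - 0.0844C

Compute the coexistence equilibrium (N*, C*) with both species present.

N* ≈ 9.47, C* ≈ 28.9

From dC/dt = 0 with C > 0: 0.00891N* = 0.0844, so N* = 9.47.
Substitute into dN/dt = 0: 0.514(1 - 9.47/20.1) = 0.00941C*.
The bracket is 0.529, giving C* = 0.272/0.00941 = 28.9.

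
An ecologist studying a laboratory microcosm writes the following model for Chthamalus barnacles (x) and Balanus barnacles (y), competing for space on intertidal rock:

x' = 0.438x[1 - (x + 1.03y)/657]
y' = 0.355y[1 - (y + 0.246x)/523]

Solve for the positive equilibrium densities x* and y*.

Setting both brackets to zero gives the nullclines x + 1.03y = 657 and 0.246x + y = 523.
Substituting y = 523 - 0.246x into the first: x(1 - 1.03·0.246) = 657 - 1.03·523.
So x* = 118/0.747 = 158, and then y* = 523 - 0.246·158 = 484.

x* ≈ 158, y* ≈ 484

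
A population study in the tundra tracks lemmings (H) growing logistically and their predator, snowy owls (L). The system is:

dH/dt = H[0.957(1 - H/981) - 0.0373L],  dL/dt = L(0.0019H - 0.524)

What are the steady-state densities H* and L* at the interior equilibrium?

H* ≈ 276, L* ≈ 18.4

From dL/dt = 0 with L > 0: 0.0019H* = 0.524, so H* = 276.
Substitute into dH/dt = 0: 0.957(1 - 276/981) = 0.0373L*.
The bracket is 0.719, giving L* = 0.688/0.0373 = 18.4.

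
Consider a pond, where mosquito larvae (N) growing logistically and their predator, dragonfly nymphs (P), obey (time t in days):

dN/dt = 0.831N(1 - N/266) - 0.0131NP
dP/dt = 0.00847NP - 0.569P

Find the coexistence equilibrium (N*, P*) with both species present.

N* ≈ 67.2, P* ≈ 47.4

From dP/dt = 0 with P > 0: 0.00847N* = 0.569, so N* = 67.2.
Substitute into dN/dt = 0: 0.831(1 - 67.2/266) = 0.0131P*.
The bracket is 0.747, giving P* = 0.621/0.0131 = 47.4.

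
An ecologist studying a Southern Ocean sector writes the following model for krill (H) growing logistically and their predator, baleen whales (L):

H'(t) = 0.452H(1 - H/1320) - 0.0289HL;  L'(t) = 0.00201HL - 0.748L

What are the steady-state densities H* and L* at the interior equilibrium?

H* ≈ 372, L* ≈ 11.2

From dL/dt = 0 with L > 0: 0.00201H* = 0.748, so H* = 372.
Substitute into dH/dt = 0: 0.452(1 - 372/1320) = 0.0289L*.
The bracket is 0.718, giving L* = 0.325/0.0289 = 11.2.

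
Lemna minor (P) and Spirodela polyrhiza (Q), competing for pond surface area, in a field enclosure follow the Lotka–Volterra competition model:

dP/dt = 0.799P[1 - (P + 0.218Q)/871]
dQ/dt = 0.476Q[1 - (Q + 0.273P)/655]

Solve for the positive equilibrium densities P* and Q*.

Setting both brackets to zero gives the nullclines P + 0.218Q = 871 and 0.273P + Q = 655.
Substituting Q = 655 - 0.273P into the first: P(1 - 0.218·0.273) = 871 - 0.218·655.
So P* = 728/0.94 = 774, and then Q* = 655 - 0.273·774 = 444.

P* ≈ 774, Q* ≈ 444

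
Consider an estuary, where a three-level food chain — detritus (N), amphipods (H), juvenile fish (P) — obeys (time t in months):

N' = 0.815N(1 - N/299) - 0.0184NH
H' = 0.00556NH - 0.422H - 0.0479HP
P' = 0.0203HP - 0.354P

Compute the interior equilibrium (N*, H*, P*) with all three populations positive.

From dP/dt = 0: 0.0203H* = 0.354, so H* = 17.4.
From dN/dt = 0: 0.815(1 - N*/299) = 0.0184·17.4, giving N* = 299·(1 - 0.394) = 181.
From dH/dt = 0: 0.00556·181 - 0.422 = 0.0479P*, so P* = 0.586/0.0479 = 12.2.

N* ≈ 181, H* ≈ 17.4, P* ≈ 12.2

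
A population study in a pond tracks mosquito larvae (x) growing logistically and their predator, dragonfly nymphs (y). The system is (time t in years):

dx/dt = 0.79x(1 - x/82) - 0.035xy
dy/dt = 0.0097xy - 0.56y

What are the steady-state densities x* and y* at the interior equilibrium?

x* ≈ 57.7, y* ≈ 6.68

From dy/dt = 0 with y > 0: 0.0097x* = 0.56, so x* = 57.7.
Substitute into dx/dt = 0: 0.79(1 - 57.7/82) = 0.035y*.
The bracket is 0.296, giving y* = 0.234/0.035 = 6.68.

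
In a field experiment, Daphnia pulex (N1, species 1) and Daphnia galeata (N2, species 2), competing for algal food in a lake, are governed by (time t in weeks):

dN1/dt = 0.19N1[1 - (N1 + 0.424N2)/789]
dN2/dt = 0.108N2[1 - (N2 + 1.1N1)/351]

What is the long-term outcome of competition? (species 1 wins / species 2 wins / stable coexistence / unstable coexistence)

species 1 excludes species 2

Compare the nullcline intercepts: K1/α12 = 789/0.424 = 1860 > K2 = 351; K2/α21 = 351/1.1 = 319 < K1 = 789.
Since the inequalities point opposite ways, species 1 can invade but species 2 cannot.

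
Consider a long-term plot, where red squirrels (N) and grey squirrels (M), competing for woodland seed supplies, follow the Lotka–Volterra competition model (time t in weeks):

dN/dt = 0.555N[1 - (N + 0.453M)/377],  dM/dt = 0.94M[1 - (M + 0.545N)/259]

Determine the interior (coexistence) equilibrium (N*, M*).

N* ≈ 345, M* ≈ 71.1

Setting both brackets to zero gives the nullclines N + 0.453M = 377 and 0.545N + M = 259.
Substituting M = 259 - 0.545N into the first: N(1 - 0.453·0.545) = 377 - 0.453·259.
So N* = 260/0.753 = 345, and then M* = 259 - 0.545·345 = 71.1.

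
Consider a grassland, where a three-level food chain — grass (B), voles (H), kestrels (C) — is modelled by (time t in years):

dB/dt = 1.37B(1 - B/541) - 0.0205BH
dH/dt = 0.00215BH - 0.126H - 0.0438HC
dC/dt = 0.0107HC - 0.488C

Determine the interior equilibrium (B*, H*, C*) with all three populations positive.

B* ≈ 172, H* ≈ 45.6, C* ≈ 5.56

From dC/dt = 0: 0.0107H* = 0.488, so H* = 45.6.
From dB/dt = 0: 1.37(1 - B*/541) = 0.0205·45.6, giving B* = 541·(1 - 0.682) = 172.
From dH/dt = 0: 0.00215·172 - 0.126 = 0.0438C*, so C* = 0.243/0.0438 = 5.56.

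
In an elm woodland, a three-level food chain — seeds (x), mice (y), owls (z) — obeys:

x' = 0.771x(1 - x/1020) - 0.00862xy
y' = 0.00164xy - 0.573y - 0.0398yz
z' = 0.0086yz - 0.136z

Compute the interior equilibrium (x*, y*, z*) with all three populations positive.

From dz/dt = 0: 0.0086y* = 0.136, so y* = 15.8.
From dx/dt = 0: 0.771(1 - x*/1020) = 0.00862·15.8, giving x* = 1020·(1 - 0.177) = 840.
From dy/dt = 0: 0.00164·840 - 0.573 = 0.0398z*, so z* = 0.804/0.0398 = 20.2.

x* ≈ 840, y* ≈ 15.8, z* ≈ 20.2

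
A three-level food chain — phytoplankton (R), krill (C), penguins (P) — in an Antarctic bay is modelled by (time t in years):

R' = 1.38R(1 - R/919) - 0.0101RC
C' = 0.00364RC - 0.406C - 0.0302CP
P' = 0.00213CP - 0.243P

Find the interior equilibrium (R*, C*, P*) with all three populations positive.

R* ≈ 152, C* ≈ 114, P* ≈ 4.84

From dP/dt = 0: 0.00213C* = 0.243, so C* = 114.
From dR/dt = 0: 1.38(1 - R*/919) = 0.0101·114, giving R* = 919·(1 - 0.835) = 152.
From dC/dt = 0: 0.00364·152 - 0.406 = 0.0302P*, so P* = 0.146/0.0302 = 4.84.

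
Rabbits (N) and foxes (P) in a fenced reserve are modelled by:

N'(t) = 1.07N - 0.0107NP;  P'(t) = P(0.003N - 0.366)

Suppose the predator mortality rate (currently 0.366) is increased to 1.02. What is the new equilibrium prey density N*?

N* ≈ 340

At the interior fixed point, setting dP/dt = 0 with P > 0 fixes N* = (predator death rate)/(NP coefficient) — independent of the other coefficients.
With the change, N* = 1.02/0.003 = 340; it rises from 122.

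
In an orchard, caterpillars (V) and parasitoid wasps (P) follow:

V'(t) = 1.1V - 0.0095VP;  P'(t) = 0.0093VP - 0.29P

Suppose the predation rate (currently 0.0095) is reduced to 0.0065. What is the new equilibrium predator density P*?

At the interior fixed point, setting dV/dt = 0 with V > 0 fixes P* = (prey growth rate)/(VP coefficient) — independent of the other coefficients.
With the change, P* = 1.1/0.0065 = 169; it rises from 116.

P* ≈ 169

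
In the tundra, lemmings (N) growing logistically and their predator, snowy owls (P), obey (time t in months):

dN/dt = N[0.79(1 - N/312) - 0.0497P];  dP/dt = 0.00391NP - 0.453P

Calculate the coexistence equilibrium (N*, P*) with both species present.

N* ≈ 116, P* ≈ 9.99

From dP/dt = 0 with P > 0: 0.00391N* = 0.453, so N* = 116.
Substitute into dN/dt = 0: 0.79(1 - 116/312) = 0.0497P*.
The bracket is 0.629, giving P* = 0.497/0.0497 = 9.99.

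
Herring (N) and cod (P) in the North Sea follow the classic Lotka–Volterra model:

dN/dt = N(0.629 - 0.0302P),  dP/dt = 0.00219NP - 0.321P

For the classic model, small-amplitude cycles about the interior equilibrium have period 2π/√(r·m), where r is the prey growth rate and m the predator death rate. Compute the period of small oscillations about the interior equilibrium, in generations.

T ≈ 14 generations

Here r = 0.629 and m = 0.321, so r·m = 0.202.
ω = √0.202 = 0.449 per generation, hence T = 2π/ω ≈ 14 generations.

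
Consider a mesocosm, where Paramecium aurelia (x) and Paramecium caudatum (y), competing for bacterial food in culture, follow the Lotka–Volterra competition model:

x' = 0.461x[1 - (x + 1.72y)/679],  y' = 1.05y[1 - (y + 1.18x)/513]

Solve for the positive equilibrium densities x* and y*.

Setting both brackets to zero gives the nullclines x + 1.72y = 679 and 1.18x + y = 513.
Substituting y = 513 - 1.18x into the first: x(1 - 1.72·1.18) = 679 - 1.72·513.
So x* = -203/-1.03 = 198, and then y* = 513 - 1.18·198 = 280.

x* ≈ 198, y* ≈ 280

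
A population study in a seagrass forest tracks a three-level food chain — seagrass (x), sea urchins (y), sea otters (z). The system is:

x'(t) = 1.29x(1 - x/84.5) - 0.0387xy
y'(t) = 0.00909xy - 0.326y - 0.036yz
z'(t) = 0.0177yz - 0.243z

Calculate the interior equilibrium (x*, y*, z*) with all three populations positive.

From dz/dt = 0: 0.0177y* = 0.243, so y* = 13.7.
From dx/dt = 0: 1.29(1 - x*/84.5) = 0.0387·13.7, giving x* = 84.5·(1 - 0.412) = 49.7.
From dy/dt = 0: 0.00909·49.7 - 0.326 = 0.036z*, so z* = 0.126/0.036 = 3.49.

x* ≈ 49.7, y* ≈ 13.7, z* ≈ 3.49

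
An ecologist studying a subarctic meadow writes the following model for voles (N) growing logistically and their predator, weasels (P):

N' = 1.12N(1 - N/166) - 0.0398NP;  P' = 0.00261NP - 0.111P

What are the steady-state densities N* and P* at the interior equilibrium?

From dP/dt = 0 with P > 0: 0.00261N* = 0.111, so N* = 42.5.
Substitute into dN/dt = 0: 1.12(1 - 42.5/166) = 0.0398P*.
The bracket is 0.744, giving P* = 0.833/0.0398 = 20.9.

N* ≈ 42.5, P* ≈ 20.9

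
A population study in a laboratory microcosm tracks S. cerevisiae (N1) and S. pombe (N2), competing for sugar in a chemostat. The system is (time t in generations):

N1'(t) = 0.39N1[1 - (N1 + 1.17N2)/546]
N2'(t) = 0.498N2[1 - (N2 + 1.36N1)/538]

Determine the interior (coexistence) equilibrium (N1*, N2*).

Setting both brackets to zero gives the nullclines N1 + 1.17N2 = 546 and 1.36N1 + N2 = 538.
Substituting N2 = 538 - 1.36N1 into the first: N1(1 - 1.17·1.36) = 546 - 1.17·538.
So N1* = -83.5/-0.591 = 141, and then N2* = 538 - 1.36·141 = 346.

N1* ≈ 141, N2* ≈ 346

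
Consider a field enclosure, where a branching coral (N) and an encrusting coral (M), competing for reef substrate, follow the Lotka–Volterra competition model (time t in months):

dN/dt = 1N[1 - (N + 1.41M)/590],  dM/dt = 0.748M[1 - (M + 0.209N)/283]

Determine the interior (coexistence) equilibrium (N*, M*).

Setting both brackets to zero gives the nullclines N + 1.41M = 590 and 0.209N + M = 283.
Substituting M = 283 - 0.209N into the first: N(1 - 1.41·0.209) = 590 - 1.41·283.
So N* = 191/0.705 = 271, and then M* = 283 - 0.209·271 = 226.

N* ≈ 271, M* ≈ 226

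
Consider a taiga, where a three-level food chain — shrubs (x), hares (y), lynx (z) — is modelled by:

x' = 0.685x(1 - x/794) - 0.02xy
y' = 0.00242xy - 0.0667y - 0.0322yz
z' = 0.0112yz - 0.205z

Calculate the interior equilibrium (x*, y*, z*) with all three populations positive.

From dz/dt = 0: 0.0112y* = 0.205, so y* = 18.3.
From dx/dt = 0: 0.685(1 - x*/794) = 0.02·18.3, giving x* = 794·(1 - 0.534) = 370.
From dy/dt = 0: 0.00242·370 - 0.0667 = 0.0322z*, so z* = 0.828/0.0322 = 25.7.

x* ≈ 370, y* ≈ 18.3, z* ≈ 25.7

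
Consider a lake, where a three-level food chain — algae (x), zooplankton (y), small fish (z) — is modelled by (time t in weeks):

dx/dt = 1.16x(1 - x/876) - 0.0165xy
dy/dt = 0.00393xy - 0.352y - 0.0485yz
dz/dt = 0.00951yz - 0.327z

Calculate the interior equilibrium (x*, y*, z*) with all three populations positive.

x* ≈ 448, y* ≈ 34.4, z* ≈ 29

From dz/dt = 0: 0.00951y* = 0.327, so y* = 34.4.
From dx/dt = 0: 1.16(1 - x*/876) = 0.0165·34.4, giving x* = 876·(1 - 0.489) = 448.
From dy/dt = 0: 0.00393·448 - 0.352 = 0.0485z*, so z* = 1.41/0.0485 = 29.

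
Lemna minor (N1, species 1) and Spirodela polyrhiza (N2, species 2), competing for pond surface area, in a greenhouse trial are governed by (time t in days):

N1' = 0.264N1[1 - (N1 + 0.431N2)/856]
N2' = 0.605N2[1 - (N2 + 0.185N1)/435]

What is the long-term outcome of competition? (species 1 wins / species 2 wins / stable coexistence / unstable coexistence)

Compare the nullcline intercepts: K1/α12 = 856/0.431 = 1990 > K2 = 435; K2/α21 = 435/0.185 = 2350 > K1 = 856.
Since both inequalities hold, each species can invade when rare, so the interior equilibrium is stable.

stable coexistence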